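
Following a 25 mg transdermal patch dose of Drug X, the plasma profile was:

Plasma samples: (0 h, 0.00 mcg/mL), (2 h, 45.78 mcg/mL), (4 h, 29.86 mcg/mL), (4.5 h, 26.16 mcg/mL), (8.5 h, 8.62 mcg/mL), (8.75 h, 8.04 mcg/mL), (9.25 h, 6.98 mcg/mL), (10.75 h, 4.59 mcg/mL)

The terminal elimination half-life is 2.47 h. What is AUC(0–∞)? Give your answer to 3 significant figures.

AUC = 236 mcg/mL·h

Trapezoidal AUC_0→10.75:
  [0→2]: (0.00+45.78)/2 × 2 = 45.78
  [2→4]: (45.78+29.86)/2 × 2 = 75.64
  [4→4.5]: (29.86+26.16)/2 × 0.5 = 14.005
  [4.5→8.5]: (26.16+8.62)/2 × 4 = 69.56
  [8.5→8.75]: (8.62+8.04)/2 × 0.25 = 2.0825
  [8.75→9.25]: (8.04+6.98)/2 × 0.5 = 3.755
  [9.25→10.75]: (6.98+4.59)/2 × 1.5 = 8.6775
  Sum = 219.5 mcg/mL·h
k_e = ln2 / t½ = 0.693147 / 2.47 = 0.2806 h^-1
Extrapolated tail: C_last / k_e = 4.59 / 0.2806 = 16.358
AUC_0→∞ = 219.5 + 16.358 = 235.858 mcg/mL·h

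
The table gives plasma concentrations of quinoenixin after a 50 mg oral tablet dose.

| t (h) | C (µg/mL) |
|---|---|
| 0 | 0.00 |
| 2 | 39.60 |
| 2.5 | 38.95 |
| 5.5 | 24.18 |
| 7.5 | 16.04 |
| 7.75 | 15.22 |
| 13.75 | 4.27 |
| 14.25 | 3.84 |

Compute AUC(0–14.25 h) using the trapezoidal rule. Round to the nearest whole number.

AUC = 259 µg/mL·h

Trapezoidal AUC_0→14.25:
  [0→2]: (0.00+39.60)/2 × 2 = 39.6
  [2→2.5]: (39.60+38.95)/2 × 0.5 = 19.6375
  [2.5→5.5]: (38.95+24.18)/2 × 3 = 94.695
  [5.5→7.5]: (24.18+16.04)/2 × 2 = 40.22
  [7.5→7.75]: (16.04+15.22)/2 × 0.25 = 3.9075
  [7.75→13.75]: (15.22+4.27)/2 × 6 = 58.47
  [13.75→14.25]: (4.27+3.84)/2 × 0.5 = 2.0275
  Sum = 258.5575 µg/mL·h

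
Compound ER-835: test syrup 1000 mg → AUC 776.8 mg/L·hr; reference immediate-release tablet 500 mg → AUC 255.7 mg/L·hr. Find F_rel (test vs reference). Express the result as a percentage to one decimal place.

F_rel = 151.9%

F_rel = (AUC_test/D_test) / (AUC_ref/D_ref)
      = (776.8/1000) / (255.7/500)
      = 0.7768 / 0.5114 = 1.5190 = 151.90%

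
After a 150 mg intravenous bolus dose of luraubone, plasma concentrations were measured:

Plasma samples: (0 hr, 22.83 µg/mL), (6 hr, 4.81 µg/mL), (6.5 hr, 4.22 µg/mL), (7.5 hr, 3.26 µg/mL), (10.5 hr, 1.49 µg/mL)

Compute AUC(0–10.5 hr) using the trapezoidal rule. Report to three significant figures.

Trapezoidal AUC_0→10.5:
  [0→6]: (22.83+4.81)/2 × 6 = 82.92
  [6→6.5]: (4.81+4.22)/2 × 0.5 = 2.2575
  [6.5→7.5]: (4.22+3.26)/2 × 1 = 3.74
  [7.5→10.5]: (3.26+1.49)/2 × 3 = 7.125
  Sum = 96.0425 µg/mL·hr

AUC = 96.0 µg/mL·hr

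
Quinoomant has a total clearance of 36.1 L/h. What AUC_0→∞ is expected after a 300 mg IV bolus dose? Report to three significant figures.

AUC = 8.31 mg/L·h

AUC_0→∞ = Dose_iv / CL
        = 300 / 36.1 = 8.31025 mg/L·h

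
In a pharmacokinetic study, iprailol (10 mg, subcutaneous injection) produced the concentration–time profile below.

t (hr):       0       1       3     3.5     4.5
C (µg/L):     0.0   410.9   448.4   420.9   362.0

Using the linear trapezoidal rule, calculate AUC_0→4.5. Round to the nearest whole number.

AUC = 1674 µg/L·hr

Trapezoidal AUC_0→4.5:
  [0→1]: (0.0+410.9)/2 × 1 = 205.45
  [1→3]: (410.9+448.4)/2 × 2 = 859.3
  [3→3.5]: (448.4+420.9)/2 × 0.5 = 217.325
  [3.5→4.5]: (420.9+362.0)/2 × 1 = 391.45
  Sum = 1673.525 µg/L·hr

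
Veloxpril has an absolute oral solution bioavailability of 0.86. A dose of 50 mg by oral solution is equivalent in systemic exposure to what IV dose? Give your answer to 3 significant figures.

D_iv = 43.0 mg

Systemic exposure from an extravascular dose = F × D_ev, so the equivalent IV dose is F × D_ev.
D_iv = F × D_ev = 0.86 × 50 = 43 mg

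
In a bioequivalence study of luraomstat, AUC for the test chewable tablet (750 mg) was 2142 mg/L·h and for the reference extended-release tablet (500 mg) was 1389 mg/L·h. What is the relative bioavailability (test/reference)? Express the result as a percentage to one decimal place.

F_rel = (AUC_test/D_test) / (AUC_ref/D_ref)
      = (2142/750) / (1389/500)
      = 2.856 / 2.778 = 1.0281 = 102.81%

F_rel = 102.8%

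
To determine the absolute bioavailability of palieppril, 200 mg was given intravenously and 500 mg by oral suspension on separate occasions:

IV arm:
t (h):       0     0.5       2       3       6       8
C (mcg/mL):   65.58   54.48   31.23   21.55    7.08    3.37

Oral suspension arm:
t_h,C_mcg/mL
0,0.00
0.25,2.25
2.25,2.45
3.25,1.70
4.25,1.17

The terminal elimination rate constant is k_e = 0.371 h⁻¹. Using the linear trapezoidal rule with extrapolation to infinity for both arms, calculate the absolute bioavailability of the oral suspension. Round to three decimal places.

Trapezoidal AUC_0→8 (IV):
  [0→0.5]: (65.58+54.48)/2 × 0.5 = 30.015
  [0.5→2]: (54.48+31.23)/2 × 1.5 = 64.2825
  [2→3]: (31.23+21.55)/2 × 1 = 26.39
  [3→6]: (21.55+7.08)/2 × 3 = 42.945
  [6→8]: (7.08+3.37)/2 × 2 = 10.45
  Sum = 174.0825 mcg/mL·h
IV tail: 3.37/0.371 = 9.084; AUC_iv,0→∞ = 174.0825 + 9.084 = 183.1665 mcg/mL·h
Trapezoidal AUC_0→4.25 (oral suspension):
  [0→0.25]: (0.00+2.25)/2 × 0.25 = 0.28125
  [0.25→2.25]: (2.25+2.45)/2 × 2 = 4.7
  [2.25→3.25]: (2.45+1.70)/2 × 1 = 2.075
  [3.25→4.25]: (1.70+1.17)/2 × 1 = 1.435
  Sum = 8.49125 mcg/mL·h
oral suspension tail: 1.17/0.371 = 3.154; AUC_ev,0→∞ = 8.49125 + 3.154 = 11.64525 mcg/mL·h
F = (AUC_ev/D_ev)/(AUC_iv/D_iv) = (11.64525/500)/(183.1665/200) = 0.0232905/0.9158325 = 0.0254

F = 0.025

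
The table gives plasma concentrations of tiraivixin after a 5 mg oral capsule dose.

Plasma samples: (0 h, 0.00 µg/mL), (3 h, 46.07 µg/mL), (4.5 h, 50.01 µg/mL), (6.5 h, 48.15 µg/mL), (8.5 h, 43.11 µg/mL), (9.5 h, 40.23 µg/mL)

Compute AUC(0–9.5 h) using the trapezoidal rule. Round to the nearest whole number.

Trapezoidal AUC_0→9.5:
  [0→3]: (0.00+46.07)/2 × 3 = 69.105
  [3→4.5]: (46.07+50.01)/2 × 1.5 = 72.06
  [4.5→6.5]: (50.01+48.15)/2 × 2 = 98.16
  [6.5→8.5]: (48.15+43.11)/2 × 2 = 91.26
  [8.5→9.5]: (43.11+40.23)/2 × 1 = 41.67
  Sum = 372.255 µg/mL·h

AUC = 372 µg/mL·h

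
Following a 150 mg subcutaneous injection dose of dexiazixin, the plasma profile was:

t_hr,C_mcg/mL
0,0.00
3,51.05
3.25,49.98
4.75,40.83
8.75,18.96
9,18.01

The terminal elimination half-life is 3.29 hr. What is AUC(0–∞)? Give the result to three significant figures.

AUC = 367 mcg/mL·hr

Trapezoidal AUC_0→9:
  [0→3]: (0.00+51.05)/2 × 3 = 76.575
  [3→3.25]: (51.05+49.98)/2 × 0.25 = 12.62875
  [3.25→4.75]: (49.98+40.83)/2 × 1.5 = 68.1075
  [4.75→8.75]: (40.83+18.96)/2 × 4 = 119.58
  [8.75→9]: (18.96+18.01)/2 × 0.25 = 4.62125
  Sum = 281.5125 mcg/mL·hr
k_e = ln2 / t½ = 0.693147 / 3.29 = 0.2107 hr^-1
Extrapolated tail: C_last / k_e = 18.01 / 0.2107 = 85.477
AUC_0→∞ = 281.5125 + 85.477 = 366.9895 mcg/mL·hr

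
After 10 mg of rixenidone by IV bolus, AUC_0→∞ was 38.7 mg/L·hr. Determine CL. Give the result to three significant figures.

CL = 0.258 L/hr

CL = Dose_iv / AUC_0→∞
   = 10 / 38.7 = 0.258398 L/hr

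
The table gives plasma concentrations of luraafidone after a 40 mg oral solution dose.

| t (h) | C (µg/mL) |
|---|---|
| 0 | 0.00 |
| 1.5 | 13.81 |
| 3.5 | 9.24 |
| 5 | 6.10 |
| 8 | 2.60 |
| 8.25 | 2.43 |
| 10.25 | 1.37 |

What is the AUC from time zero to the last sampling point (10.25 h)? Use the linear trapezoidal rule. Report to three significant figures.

AUC = 62.4 µg/mL·h

Trapezoidal AUC_0→10.25:
  [0→1.5]: (0.00+13.81)/2 × 1.5 = 10.3575
  [1.5→3.5]: (13.81+9.24)/2 × 2 = 23.05
  [3.5→5]: (9.24+6.10)/2 × 1.5 = 11.505
  [5→8]: (6.10+2.60)/2 × 3 = 13.05
  [8→8.25]: (2.60+2.43)/2 × 0.25 = 0.62875
  [8.25→10.25]: (2.43+1.37)/2 × 2 = 3.8
  Sum = 62.39125 µg/mL·h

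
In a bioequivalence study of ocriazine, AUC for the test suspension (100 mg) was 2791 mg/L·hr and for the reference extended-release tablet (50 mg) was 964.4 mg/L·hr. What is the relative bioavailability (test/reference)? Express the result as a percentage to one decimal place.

F_rel = (AUC_test/D_test) / (AUC_ref/D_ref)
      = (2791/100) / (964.4/50)
      = 27.91 / 19.288 = 1.4470 = 144.70%

F_rel = 144.7%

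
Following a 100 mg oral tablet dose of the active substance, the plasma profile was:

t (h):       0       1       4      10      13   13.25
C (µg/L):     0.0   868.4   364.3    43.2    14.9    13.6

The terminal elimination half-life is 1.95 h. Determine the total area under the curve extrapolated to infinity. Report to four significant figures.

AUC = 3635 µg/L·h

Trapezoidal AUC_0→13.25:
  [0→1]: (0.0+868.4)/2 × 1 = 434.2
  [1→4]: (868.4+364.3)/2 × 3 = 1849.05
  [4→10]: (364.3+43.2)/2 × 6 = 1222.5
  [10→13]: (43.2+14.9)/2 × 3 = 87.15
  [13→13.25]: (14.9+13.6)/2 × 0.25 = 3.5625
  Sum = 3596.4625 µg/L·h
k_e = ln2 / t½ = 0.693147 / 1.95 = 0.3555 h^-1
Extrapolated tail: C_last / k_e = 13.6 / 0.3555 = 38.256
AUC_0→∞ = 3596.4625 + 38.256 = 3634.7185 µg/L·h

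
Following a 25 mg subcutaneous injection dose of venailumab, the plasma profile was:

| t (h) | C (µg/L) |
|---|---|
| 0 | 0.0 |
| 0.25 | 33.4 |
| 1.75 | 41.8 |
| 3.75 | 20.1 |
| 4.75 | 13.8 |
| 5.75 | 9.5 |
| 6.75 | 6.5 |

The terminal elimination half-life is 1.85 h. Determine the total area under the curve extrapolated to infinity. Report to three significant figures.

Trapezoidal AUC_0→6.75:
  [0→0.25]: (0.0+33.4)/2 × 0.25 = 4.175
  [0.25→1.75]: (33.4+41.8)/2 × 1.5 = 56.4
  [1.75→3.75]: (41.8+20.1)/2 × 2 = 61.9
  [3.75→4.75]: (20.1+13.8)/2 × 1 = 16.95
  [4.75→5.75]: (13.8+9.5)/2 × 1 = 11.65
  [5.75→6.75]: (9.5+6.5)/2 × 1 = 8.0
  Sum = 159.075 µg/L·h
k_e = ln2 / t½ = 0.693147 / 1.85 = 0.3747 h^-1
Extrapolated tail: C_last / k_e = 6.5 / 0.3747 = 17.347
AUC_0→∞ = 159.075 + 17.347 = 176.422 µg/L·h

AUC = 176 µg/L·h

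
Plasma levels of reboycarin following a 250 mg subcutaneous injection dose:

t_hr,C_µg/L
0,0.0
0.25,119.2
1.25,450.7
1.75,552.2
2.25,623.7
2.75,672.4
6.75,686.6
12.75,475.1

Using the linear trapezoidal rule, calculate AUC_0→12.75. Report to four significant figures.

AUC = 7372 µg/L·hr

Trapezoidal AUC_0→12.75:
  [0→0.25]: (0.0+119.2)/2 × 0.25 = 14.9
  [0.25→1.25]: (119.2+450.7)/2 × 1 = 284.95
  [1.25→1.75]: (450.7+552.2)/2 × 0.5 = 250.725
  [1.75→2.25]: (552.2+623.7)/2 × 0.5 = 293.975
  [2.25→2.75]: (623.7+672.4)/2 × 0.5 = 324.025
  [2.75→6.75]: (672.4+686.6)/2 × 4 = 2718.0
  [6.75→12.75]: (686.6+475.1)/2 × 6 = 3485.1
  Sum = 7371.675 µg/L·hr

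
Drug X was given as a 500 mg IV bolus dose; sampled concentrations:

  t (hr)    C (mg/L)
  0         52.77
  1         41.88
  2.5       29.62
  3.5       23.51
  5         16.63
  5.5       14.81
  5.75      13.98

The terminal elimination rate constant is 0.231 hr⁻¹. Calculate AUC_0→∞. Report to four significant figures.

AUC = 229.6 mg/L·hr

Trapezoidal AUC_0→5.75:
  [0→1]: (52.77+41.88)/2 × 1 = 47.325
  [1→2.5]: (41.88+29.62)/2 × 1.5 = 53.625
  [2.5→3.5]: (29.62+23.51)/2 × 1 = 26.565
  [3.5→5]: (23.51+16.63)/2 × 1.5 = 30.105
  [5→5.5]: (16.63+14.81)/2 × 0.5 = 7.86
  [5.5→5.75]: (14.81+13.98)/2 × 0.25 = 3.59875
  Sum = 169.07875 mg/L·hr
Extrapolated tail: C_last / k_e = 13.98 / 0.231 = 60.519
AUC_0→∞ = 169.07875 + 60.519 = 229.59775 mg/L·hr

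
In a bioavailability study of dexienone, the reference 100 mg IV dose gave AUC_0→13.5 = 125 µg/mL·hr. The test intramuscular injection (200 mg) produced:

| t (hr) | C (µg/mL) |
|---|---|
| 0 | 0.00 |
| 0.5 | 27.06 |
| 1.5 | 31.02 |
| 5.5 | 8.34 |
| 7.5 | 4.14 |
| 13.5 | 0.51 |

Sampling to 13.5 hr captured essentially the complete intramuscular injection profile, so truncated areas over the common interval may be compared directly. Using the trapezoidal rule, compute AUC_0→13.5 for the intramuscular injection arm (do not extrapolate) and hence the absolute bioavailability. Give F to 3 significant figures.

F = 0.564

Trapezoidal AUC_0→13.5 (intramuscular injection):
  [0→0.5]: (0.00+27.06)/2 × 0.5 = 6.765
  [0.5→1.5]: (27.06+31.02)/2 × 1 = 29.04
  [1.5→5.5]: (31.02+8.34)/2 × 4 = 78.72
  [5.5→7.5]: (8.34+4.14)/2 × 2 = 12.48
  [7.5→13.5]: (4.14+0.51)/2 × 6 = 13.95
  Sum = 140.955 µg/mL·hr
F = (AUC_ev/D_ev)/(AUC_iv/D_iv) = (140.955/200)/(125/100) = 0.704775/1.25 = 0.5638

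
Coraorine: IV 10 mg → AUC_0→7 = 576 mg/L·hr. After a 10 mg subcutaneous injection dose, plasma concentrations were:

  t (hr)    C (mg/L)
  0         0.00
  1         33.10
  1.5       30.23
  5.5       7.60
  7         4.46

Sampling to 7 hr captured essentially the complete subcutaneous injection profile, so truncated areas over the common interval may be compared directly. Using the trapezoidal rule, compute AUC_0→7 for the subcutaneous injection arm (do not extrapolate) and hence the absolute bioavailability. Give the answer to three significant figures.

Trapezoidal AUC_0→7 (subcutaneous injection):
  [0→1]: (0.00+33.10)/2 × 1 = 16.55
  [1→1.5]: (33.10+30.23)/2 × 0.5 = 15.8325
  [1.5→5.5]: (30.23+7.60)/2 × 4 = 75.66
  [5.5→7]: (7.60+4.46)/2 × 1.5 = 9.045
  Sum = 117.0875 mg/L·hr
F = (AUC_ev/D_ev)/(AUC_iv/D_iv) = (117.0875/10)/(576/10) = 11.70875/57.6 = 0.2033

F = 0.203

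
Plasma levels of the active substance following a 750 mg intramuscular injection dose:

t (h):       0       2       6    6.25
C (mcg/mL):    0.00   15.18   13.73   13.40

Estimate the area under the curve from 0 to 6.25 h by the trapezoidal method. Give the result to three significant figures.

Trapezoidal AUC_0→6.25:
  [0→2]: (0.00+15.18)/2 × 2 = 15.18
  [2→6]: (15.18+13.73)/2 × 4 = 57.82
  [6→6.25]: (13.73+13.40)/2 × 0.25 = 3.39125
  Sum = 76.39125 mcg/mL·h

AUC = 76.4 mcg/mL·h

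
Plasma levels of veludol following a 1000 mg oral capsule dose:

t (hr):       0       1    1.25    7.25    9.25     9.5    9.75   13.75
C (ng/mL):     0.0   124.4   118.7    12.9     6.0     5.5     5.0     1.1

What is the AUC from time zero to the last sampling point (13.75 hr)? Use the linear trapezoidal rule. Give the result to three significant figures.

AUC = 521 ng/mL·hr

Trapezoidal AUC_0→13.75:
  [0→1]: (0.0+124.4)/2 × 1 = 62.2
  [1→1.25]: (124.4+118.7)/2 × 0.25 = 30.3875
  [1.25→7.25]: (118.7+12.9)/2 × 6 = 394.8
  [7.25→9.25]: (12.9+6.0)/2 × 2 = 18.9
  [9.25→9.5]: (6.0+5.5)/2 × 0.25 = 1.4375
  [9.5→9.75]: (5.5+5.0)/2 × 0.25 = 1.3125
  [9.75→13.75]: (5.0+1.1)/2 × 4 = 12.2
  Sum = 521.2375 ng/mL·hr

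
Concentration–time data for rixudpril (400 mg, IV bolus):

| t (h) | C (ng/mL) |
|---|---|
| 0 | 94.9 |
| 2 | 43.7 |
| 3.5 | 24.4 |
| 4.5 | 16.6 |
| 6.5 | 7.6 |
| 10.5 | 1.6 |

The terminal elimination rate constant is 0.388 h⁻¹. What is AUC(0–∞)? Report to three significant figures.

AUC = 257 ng/mL·h

Trapezoidal AUC_0→10.5:
  [0→2]: (94.9+43.7)/2 × 2 = 138.6
  [2→3.5]: (43.7+24.4)/2 × 1.5 = 51.075
  [3.5→4.5]: (24.4+16.6)/2 × 1 = 20.5
  [4.5→6.5]: (16.6+7.6)/2 × 2 = 24.2
  [6.5→10.5]: (7.6+1.6)/2 × 4 = 18.4
  Sum = 252.775 ng/mL·h
Extrapolated tail: C_last / k_e = 1.6 / 0.388 = 4.124
AUC_0→∞ = 252.775 + 4.124 = 256.899 ng/mL·h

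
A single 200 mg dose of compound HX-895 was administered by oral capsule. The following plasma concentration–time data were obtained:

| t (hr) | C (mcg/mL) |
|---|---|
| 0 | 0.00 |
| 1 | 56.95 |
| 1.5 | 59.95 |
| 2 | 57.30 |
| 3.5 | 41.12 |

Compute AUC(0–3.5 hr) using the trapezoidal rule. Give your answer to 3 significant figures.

AUC = 161 mcg/mL·hr

Trapezoidal AUC_0→3.5:
  [0→1]: (0.00+56.95)/2 × 1 = 28.475
  [1→1.5]: (56.95+59.95)/2 × 0.5 = 29.225
  [1.5→2]: (59.95+57.30)/2 × 0.5 = 29.3125
  [2→3.5]: (57.30+41.12)/2 × 1.5 = 73.815
  Sum = 160.8275 mcg/mL·hr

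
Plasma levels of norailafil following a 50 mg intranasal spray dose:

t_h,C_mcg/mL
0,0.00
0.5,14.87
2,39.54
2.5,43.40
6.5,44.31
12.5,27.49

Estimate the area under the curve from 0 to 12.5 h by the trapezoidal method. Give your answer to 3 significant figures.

Trapezoidal AUC_0→12.5:
  [0→0.5]: (0.00+14.87)/2 × 0.5 = 3.7175
  [0.5→2]: (14.87+39.54)/2 × 1.5 = 40.8075
  [2→2.5]: (39.54+43.40)/2 × 0.5 = 20.735
  [2.5→6.5]: (43.40+44.31)/2 × 4 = 175.42
  [6.5→12.5]: (44.31+27.49)/2 × 6 = 215.4
  Sum = 456.08 mcg/mL·h

AUC = 456 mcg/mL·h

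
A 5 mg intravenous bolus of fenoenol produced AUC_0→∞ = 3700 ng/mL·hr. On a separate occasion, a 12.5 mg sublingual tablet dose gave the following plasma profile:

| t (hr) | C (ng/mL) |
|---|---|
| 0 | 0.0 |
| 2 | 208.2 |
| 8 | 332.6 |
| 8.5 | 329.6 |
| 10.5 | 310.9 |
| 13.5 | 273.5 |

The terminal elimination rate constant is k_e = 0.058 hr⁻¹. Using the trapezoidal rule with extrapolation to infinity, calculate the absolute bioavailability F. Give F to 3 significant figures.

F = 0.890

Trapezoidal AUC_0→13.5 (sublingual tablet):
  [0→2]: (0.0+208.2)/2 × 2 = 208.2
  [2→8]: (208.2+332.6)/2 × 6 = 1622.4
  [8→8.5]: (332.6+329.6)/2 × 0.5 = 165.55
  [8.5→10.5]: (329.6+310.9)/2 × 2 = 640.5
  [10.5→13.5]: (310.9+273.5)/2 × 3 = 876.6
  Sum = 3513.25 ng/mL·hr
Tail: C_last/k_e = 273.5/0.058 = 4715.517
AUC_0→∞ (sublingual tablet) = 3513.25 + 4715.517 = 8228.767 ng/mL·hr
F = (AUC_ev/D_ev)/(AUC_iv/D_iv) = (8228.767/12.5)/(3700/5) = 658.30136/740 = 0.8896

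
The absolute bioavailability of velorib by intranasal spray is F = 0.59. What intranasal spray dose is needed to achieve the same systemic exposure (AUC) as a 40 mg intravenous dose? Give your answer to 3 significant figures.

D_intranasal = 67.8 mg

For equal systemic exposure: F × D_ev = D_iv
D_ev = D_iv / F = 40 / 0.59 = 67.7966 mg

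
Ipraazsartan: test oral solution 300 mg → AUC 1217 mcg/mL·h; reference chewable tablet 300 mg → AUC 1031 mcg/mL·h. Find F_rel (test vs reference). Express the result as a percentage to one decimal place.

F_rel = (AUC_test/D_test) / (AUC_ref/D_ref)
      = (1217/300) / (1031/300)
      = 4.05667 / 3.43667 = 1.1804 = 118.04%

F_rel = 118.0%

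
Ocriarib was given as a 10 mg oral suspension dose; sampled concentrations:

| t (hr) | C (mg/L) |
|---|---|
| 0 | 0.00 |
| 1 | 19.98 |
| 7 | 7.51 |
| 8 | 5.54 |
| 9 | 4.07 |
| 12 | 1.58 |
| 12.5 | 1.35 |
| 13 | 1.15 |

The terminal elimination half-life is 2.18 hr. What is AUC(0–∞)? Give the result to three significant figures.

Trapezoidal AUC_0→13:
  [0→1]: (0.00+19.98)/2 × 1 = 9.99
  [1→7]: (19.98+7.51)/2 × 6 = 82.47
  [7→8]: (7.51+5.54)/2 × 1 = 6.525
  [8→9]: (5.54+4.07)/2 × 1 = 4.805
  [9→12]: (4.07+1.58)/2 × 3 = 8.475
  [12→12.5]: (1.58+1.35)/2 × 0.5 = 0.7325
  [12.5→13]: (1.35+1.15)/2 × 0.5 = 0.625
  Sum = 113.6225 mg/L·hr
k_e = ln2 / t½ = 0.693147 / 2.18 = 0.3180 hr^-1
Extrapolated tail: C_last / k_e = 1.15 / 0.318 = 3.616
AUC_0→∞ = 113.6225 + 3.616 = 117.2385 mg/L·hr

AUC = 117 mg/L·hr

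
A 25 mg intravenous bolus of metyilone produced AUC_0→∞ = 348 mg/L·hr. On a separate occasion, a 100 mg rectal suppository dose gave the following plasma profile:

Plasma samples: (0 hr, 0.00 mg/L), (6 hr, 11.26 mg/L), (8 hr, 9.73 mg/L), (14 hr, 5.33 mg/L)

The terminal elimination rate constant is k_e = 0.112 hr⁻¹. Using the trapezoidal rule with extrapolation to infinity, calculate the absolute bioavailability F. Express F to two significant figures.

Trapezoidal AUC_0→14 (rectal suppository):
  [0→6]: (0.00+11.26)/2 × 6 = 33.78
  [6→8]: (11.26+9.73)/2 × 2 = 20.99
  [8→14]: (9.73+5.33)/2 × 6 = 45.18
  Sum = 99.95 mg/L·hr
Tail: C_last/k_e = 5.33/0.112 = 47.589
AUC_0→∞ (rectal suppository) = 99.95 + 47.589 = 147.539 mg/L·hr
F = (AUC_ev/D_ev)/(AUC_iv/D_iv) = (147.539/100)/(348/25) = 1.47539/13.92 = 0.1060

F = 0.11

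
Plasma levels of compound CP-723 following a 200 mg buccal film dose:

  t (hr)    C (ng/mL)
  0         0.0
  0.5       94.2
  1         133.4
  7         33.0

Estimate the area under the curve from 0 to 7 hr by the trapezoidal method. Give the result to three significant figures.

Trapezoidal AUC_0→7:
  [0→0.5]: (0.0+94.2)/2 × 0.5 = 23.55
  [0.5→1]: (94.2+133.4)/2 × 0.5 = 56.9
  [1→7]: (133.4+33.0)/2 × 6 = 499.2
  Sum = 579.65 ng/mL·hr

AUC = 580 ng/mL·hr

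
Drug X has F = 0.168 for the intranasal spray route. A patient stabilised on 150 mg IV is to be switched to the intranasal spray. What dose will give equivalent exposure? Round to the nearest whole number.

For equal systemic exposure: F × D_ev = D_iv
D_ev = D_iv / F = 150 / 0.168 = 892.857 mg

D_intranasal = 893 mg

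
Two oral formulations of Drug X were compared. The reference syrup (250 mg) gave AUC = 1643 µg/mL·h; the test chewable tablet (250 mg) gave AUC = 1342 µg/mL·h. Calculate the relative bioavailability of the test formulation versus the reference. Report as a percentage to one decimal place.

F_rel = (AUC_test/D_test) / (AUC_ref/D_ref)
      = (1342/250) / (1643/250)
      = 5.368 / 6.572 = 0.8168 = 81.68%

F_rel = 81.7%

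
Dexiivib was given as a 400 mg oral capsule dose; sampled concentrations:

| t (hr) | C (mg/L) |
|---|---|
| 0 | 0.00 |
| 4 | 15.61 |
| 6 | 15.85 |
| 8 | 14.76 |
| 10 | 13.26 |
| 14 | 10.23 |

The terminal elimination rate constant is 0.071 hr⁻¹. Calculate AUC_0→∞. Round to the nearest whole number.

Trapezoidal AUC_0→14:
  [0→4]: (0.00+15.61)/2 × 4 = 31.22
  [4→6]: (15.61+15.85)/2 × 2 = 31.46
  [6→8]: (15.85+14.76)/2 × 2 = 30.61
  [8→10]: (14.76+13.26)/2 × 2 = 28.02
  [10→14]: (13.26+10.23)/2 × 4 = 46.98
  Sum = 168.29 mg/L·hr
Extrapolated tail: C_last / k_e = 10.23 / 0.071 = 144.085
AUC_0→∞ = 168.29 + 144.085 = 312.375 mg/L·hr

AUC = 312 mg/L·hr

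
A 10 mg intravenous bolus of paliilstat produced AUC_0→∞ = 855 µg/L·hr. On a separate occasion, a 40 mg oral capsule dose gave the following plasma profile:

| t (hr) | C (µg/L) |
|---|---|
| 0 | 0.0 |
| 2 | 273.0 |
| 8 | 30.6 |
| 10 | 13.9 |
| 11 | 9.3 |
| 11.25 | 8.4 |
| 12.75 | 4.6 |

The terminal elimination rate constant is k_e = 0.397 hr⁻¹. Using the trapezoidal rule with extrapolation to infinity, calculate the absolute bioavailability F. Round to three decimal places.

Trapezoidal AUC_0→12.75 (oral capsule):
  [0→2]: (0.0+273.0)/2 × 2 = 273.0
  [2→8]: (273.0+30.6)/2 × 6 = 910.8
  [8→10]: (30.6+13.9)/2 × 2 = 44.5
  [10→11]: (13.9+9.3)/2 × 1 = 11.6
  [11→11.25]: (9.3+8.4)/2 × 0.25 = 2.2125
  [11.25→12.75]: (8.4+4.6)/2 × 1.5 = 9.75
  Sum = 1251.8625 µg/L·hr
Tail: C_last/k_e = 4.6/0.397 = 11.587
AUC_0→∞ (oral capsule) = 1251.8625 + 11.587 = 1263.4495 µg/L·hr
F = (AUC_ev/D_ev)/(AUC_iv/D_iv) = (1263.4495/40)/(855/10) = 31.5862/85.5 = 0.3694

F = 0.369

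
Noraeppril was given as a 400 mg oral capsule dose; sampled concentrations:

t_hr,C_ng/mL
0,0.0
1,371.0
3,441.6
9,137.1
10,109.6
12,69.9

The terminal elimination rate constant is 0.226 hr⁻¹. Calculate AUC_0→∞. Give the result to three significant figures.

Trapezoidal AUC_0→12:
  [0→1]: (0.0+371.0)/2 × 1 = 185.5
  [1→3]: (371.0+441.6)/2 × 2 = 812.6
  [3→9]: (441.6+137.1)/2 × 6 = 1736.1
  [9→10]: (137.1+109.6)/2 × 1 = 123.35
  [10→12]: (109.6+69.9)/2 × 2 = 179.5
  Sum = 3037.05 ng/mL·hr
Extrapolated tail: C_last / k_e = 69.9 / 0.226 = 309.292
AUC_0→∞ = 3037.05 + 309.292 = 3346.342 ng/mL·hr

AUC = 3350 ng/mL·hr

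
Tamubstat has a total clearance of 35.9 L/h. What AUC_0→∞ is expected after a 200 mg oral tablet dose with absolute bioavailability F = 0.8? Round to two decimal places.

AUC_0→∞ = F × Dose / CL
        = 0.8 × 200 / 35.9 = 4.45682 mg/L·h

AUC = 4.46 mg/L·h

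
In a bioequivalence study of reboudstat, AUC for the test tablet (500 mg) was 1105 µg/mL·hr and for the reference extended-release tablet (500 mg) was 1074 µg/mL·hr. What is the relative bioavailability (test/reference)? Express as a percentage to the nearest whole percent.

F_rel = 103%

F_rel = (AUC_test/D_test) / (AUC_ref/D_ref)
      = (1105/500) / (1074/500)
      = 2.21 / 2.148 = 1.0289 = 102.89%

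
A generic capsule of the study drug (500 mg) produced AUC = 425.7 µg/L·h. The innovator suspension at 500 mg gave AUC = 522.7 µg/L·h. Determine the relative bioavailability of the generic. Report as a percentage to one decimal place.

F_rel = 81.4%

F_rel = (AUC_test/D_test) / (AUC_ref/D_ref)
      = (425.7/500) / (522.7/500)
      = 0.8514 / 1.0454 = 0.8144 = 81.44%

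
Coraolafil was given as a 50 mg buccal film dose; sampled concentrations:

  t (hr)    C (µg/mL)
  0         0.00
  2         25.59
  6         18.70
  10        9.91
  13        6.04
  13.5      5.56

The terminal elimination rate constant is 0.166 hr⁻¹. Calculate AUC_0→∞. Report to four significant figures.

AUC = 231.7 µg/mL·hr

Trapezoidal AUC_0→13.5:
  [0→2]: (0.00+25.59)/2 × 2 = 25.59
  [2→6]: (25.59+18.70)/2 × 4 = 88.58
  [6→10]: (18.70+9.91)/2 × 4 = 57.22
  [10→13]: (9.91+6.04)/2 × 3 = 23.925
  [13→13.5]: (6.04+5.56)/2 × 0.5 = 2.9
  Sum = 198.215 µg/mL·hr
Extrapolated tail: C_last / k_e = 5.56 / 0.166 = 33.494
AUC_0→∞ = 198.215 + 33.494 = 231.709 µg/mL·hr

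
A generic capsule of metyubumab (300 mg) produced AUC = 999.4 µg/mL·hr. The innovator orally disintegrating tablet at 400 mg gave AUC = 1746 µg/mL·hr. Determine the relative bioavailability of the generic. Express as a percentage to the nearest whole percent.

F_rel = (AUC_test/D_test) / (AUC_ref/D_ref)
      = (999.4/300) / (1746/400)
      = 3.33133 / 4.365 = 0.7632 = 76.32%

F_rel = 76%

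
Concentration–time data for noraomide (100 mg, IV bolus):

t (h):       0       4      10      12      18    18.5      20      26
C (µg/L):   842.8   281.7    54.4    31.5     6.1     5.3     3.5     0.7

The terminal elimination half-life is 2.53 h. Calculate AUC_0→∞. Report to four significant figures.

AUC = 3481 µg/L·h

Trapezoidal AUC_0→26:
  [0→4]: (842.8+281.7)/2 × 4 = 2249.0
  [4→10]: (281.7+54.4)/2 × 6 = 1008.3
  [10→12]: (54.4+31.5)/2 × 2 = 85.9
  [12→18]: (31.5+6.1)/2 × 6 = 112.8
  [18→18.5]: (6.1+5.3)/2 × 0.5 = 2.85
  [18.5→20]: (5.3+3.5)/2 × 1.5 = 6.6
  [20→26]: (3.5+0.7)/2 × 6 = 12.6
  Sum = 3478.05 µg/L·h
k_e = ln2 / t½ = 0.693147 / 2.53 = 0.2740 h^-1
Extrapolated tail: C_last / k_e = 0.7 / 0.274 = 2.555
AUC_0→∞ = 3478.05 + 2.555 = 3480.605 µg/L·h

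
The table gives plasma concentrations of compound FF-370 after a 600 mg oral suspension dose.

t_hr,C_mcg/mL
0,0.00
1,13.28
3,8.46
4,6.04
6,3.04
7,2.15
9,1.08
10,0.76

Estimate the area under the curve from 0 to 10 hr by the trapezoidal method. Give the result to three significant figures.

Trapezoidal AUC_0→10:
  [0→1]: (0.00+13.28)/2 × 1 = 6.64
  [1→3]: (13.28+8.46)/2 × 2 = 21.74
  [3→4]: (8.46+6.04)/2 × 1 = 7.25
  [4→6]: (6.04+3.04)/2 × 2 = 9.08
  [6→7]: (3.04+2.15)/2 × 1 = 2.595
  [7→9]: (2.15+1.08)/2 × 2 = 3.23
  [9→10]: (1.08+0.76)/2 × 1 = 0.92
  Sum = 51.455 mcg/mL·hr

AUC = 51.5 mcg/mL·hr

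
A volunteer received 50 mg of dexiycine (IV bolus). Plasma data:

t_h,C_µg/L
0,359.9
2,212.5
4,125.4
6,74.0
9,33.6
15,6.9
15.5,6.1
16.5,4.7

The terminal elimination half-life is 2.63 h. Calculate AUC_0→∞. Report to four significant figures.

Trapezoidal AUC_0→16.5:
  [0→2]: (359.9+212.5)/2 × 2 = 572.4
  [2→4]: (212.5+125.4)/2 × 2 = 337.9
  [4→6]: (125.4+74.0)/2 × 2 = 199.4
  [6→9]: (74.0+33.6)/2 × 3 = 161.4
  [9→15]: (33.6+6.9)/2 × 6 = 121.5
  [15→15.5]: (6.9+6.1)/2 × 0.5 = 3.25
  [15.5→16.5]: (6.1+4.7)/2 × 1 = 5.4
  Sum = 1401.25 µg/L·h
k_e = ln2 / t½ = 0.693147 / 2.63 = 0.2636 h^-1
Extrapolated tail: C_last / k_e = 4.7 / 0.2636 = 17.830
AUC_0→∞ = 1401.25 + 17.830 = 1419.08 µg/L·h

AUC = 1419 µg/L·h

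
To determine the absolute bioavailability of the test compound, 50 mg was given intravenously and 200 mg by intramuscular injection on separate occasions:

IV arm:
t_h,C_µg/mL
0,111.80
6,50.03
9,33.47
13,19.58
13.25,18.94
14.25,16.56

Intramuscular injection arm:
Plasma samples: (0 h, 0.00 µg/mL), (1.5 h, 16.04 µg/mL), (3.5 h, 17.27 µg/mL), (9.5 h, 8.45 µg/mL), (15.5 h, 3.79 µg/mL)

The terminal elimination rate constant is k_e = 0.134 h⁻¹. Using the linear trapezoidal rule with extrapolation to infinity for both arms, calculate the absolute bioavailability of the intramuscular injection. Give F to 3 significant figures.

F = 0.0543

Trapezoidal AUC_0→14.25 (IV):
  [0→6]: (111.80+50.03)/2 × 6 = 485.49
  [6→9]: (50.03+33.47)/2 × 3 = 125.25
  [9→13]: (33.47+19.58)/2 × 4 = 106.1
  [13→13.25]: (19.58+18.94)/2 × 0.25 = 4.815
  [13.25→14.25]: (18.94+16.56)/2 × 1 = 17.75
  Sum = 739.405 µg/mL·h
IV tail: 16.56/0.134 = 123.582; AUC_iv,0→∞ = 739.405 + 123.582 = 862.987 µg/mL·h
Trapezoidal AUC_0→15.5 (intramuscular injection):
  [0→1.5]: (0.00+16.04)/2 × 1.5 = 12.03
  [1.5→3.5]: (16.04+17.27)/2 × 2 = 33.31
  [3.5→9.5]: (17.27+8.45)/2 × 6 = 77.16
  [9.5→15.5]: (8.45+3.79)/2 × 6 = 36.72
  Sum = 159.22 µg/mL·h
intramuscular injection tail: 3.79/0.134 = 28.284; AUC_ev,0→∞ = 159.22 + 28.284 = 187.504 µg/mL·h
F = (AUC_ev/D_ev)/(AUC_iv/D_iv) = (187.504/200)/(862.987/50) = 0.93752/17.25974 = 0.0543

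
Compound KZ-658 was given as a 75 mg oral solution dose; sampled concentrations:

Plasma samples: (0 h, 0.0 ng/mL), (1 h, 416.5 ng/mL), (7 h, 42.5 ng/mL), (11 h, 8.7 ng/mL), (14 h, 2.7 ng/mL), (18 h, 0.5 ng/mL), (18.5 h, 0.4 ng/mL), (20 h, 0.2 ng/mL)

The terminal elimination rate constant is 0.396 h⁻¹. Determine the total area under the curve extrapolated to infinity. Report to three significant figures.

AUC = 1710 ng/mL·h

Trapezoidal AUC_0→20:
  [0→1]: (0.0+416.5)/2 × 1 = 208.25
  [1→7]: (416.5+42.5)/2 × 6 = 1377.0
  [7→11]: (42.5+8.7)/2 × 4 = 102.4
  [11→14]: (8.7+2.7)/2 × 3 = 17.1
  [14→18]: (2.7+0.5)/2 × 4 = 6.4
  [18→18.5]: (0.5+0.4)/2 × 0.5 = 0.225
  [18.5→20]: (0.4+0.2)/2 × 1.5 = 0.45
  Sum = 1711.825 ng/mL·h
Extrapolated tail: C_last / k_e = 0.2 / 0.396 = 0.505
AUC_0→∞ = 1711.825 + 0.505 = 1712.33 ng/mL·h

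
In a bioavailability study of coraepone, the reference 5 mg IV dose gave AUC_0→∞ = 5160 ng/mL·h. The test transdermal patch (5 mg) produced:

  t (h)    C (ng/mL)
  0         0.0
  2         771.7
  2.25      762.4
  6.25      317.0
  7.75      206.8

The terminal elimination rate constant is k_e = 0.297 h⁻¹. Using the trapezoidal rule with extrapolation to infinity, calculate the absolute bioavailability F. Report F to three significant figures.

Trapezoidal AUC_0→7.75 (transdermal patch):
  [0→2]: (0.0+771.7)/2 × 2 = 771.7
  [2→2.25]: (771.7+762.4)/2 × 0.25 = 191.7625
  [2.25→6.25]: (762.4+317.0)/2 × 4 = 2158.8
  [6.25→7.75]: (317.0+206.8)/2 × 1.5 = 392.85
  Sum = 3515.1125 ng/mL·h
Tail: C_last/k_e = 206.8/0.297 = 696.296
AUC_0→∞ (transdermal patch) = 3515.1125 + 696.296 = 4211.4085 ng/mL·h
F = (AUC_ev/D_ev)/(AUC_iv/D_iv) = (4211.4085/5)/(5160/5) = 842.2817/1032 = 0.8162

F = 0.816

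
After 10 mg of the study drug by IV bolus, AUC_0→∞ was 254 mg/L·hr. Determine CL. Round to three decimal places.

CL = 0.039 L/hr

CL = Dose_iv / AUC_0→∞
   = 10 / 254 = 0.0393701 L/hr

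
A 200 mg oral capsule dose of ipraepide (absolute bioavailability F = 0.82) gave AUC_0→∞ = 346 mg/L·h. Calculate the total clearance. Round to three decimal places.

CL = F × Dose / AUC_0→∞
   = 0.82 × 200 / 346 = 0.473988 L/h

CL = 0.474 L/h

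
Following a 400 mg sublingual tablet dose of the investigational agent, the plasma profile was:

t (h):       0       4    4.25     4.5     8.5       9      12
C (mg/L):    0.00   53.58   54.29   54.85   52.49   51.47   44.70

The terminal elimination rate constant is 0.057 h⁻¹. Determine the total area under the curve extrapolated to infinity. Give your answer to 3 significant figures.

Trapezoidal AUC_0→12:
  [0→4]: (0.00+53.58)/2 × 4 = 107.16
  [4→4.25]: (53.58+54.29)/2 × 0.25 = 13.48375
  [4.25→4.5]: (54.29+54.85)/2 × 0.25 = 13.6425
  [4.5→8.5]: (54.85+52.49)/2 × 4 = 214.68
  [8.5→9]: (52.49+51.47)/2 × 0.5 = 25.99
  [9→12]: (51.47+44.70)/2 × 3 = 144.255
  Sum = 519.21125 mg/L·h
Extrapolated tail: C_last / k_e = 44.70 / 0.057 = 784.211
AUC_0→∞ = 519.21125 + 784.211 = 1303.42225 mg/L·h

AUC = 1300 mg/L·h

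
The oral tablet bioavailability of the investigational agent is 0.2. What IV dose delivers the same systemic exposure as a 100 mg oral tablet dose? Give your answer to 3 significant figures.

D_iv = 20.0 mg

Systemic exposure from an extravascular dose = F × D_ev, so the equivalent IV dose is F × D_ev.
D_iv = F × D_ev = 0.2 × 100 = 20 mg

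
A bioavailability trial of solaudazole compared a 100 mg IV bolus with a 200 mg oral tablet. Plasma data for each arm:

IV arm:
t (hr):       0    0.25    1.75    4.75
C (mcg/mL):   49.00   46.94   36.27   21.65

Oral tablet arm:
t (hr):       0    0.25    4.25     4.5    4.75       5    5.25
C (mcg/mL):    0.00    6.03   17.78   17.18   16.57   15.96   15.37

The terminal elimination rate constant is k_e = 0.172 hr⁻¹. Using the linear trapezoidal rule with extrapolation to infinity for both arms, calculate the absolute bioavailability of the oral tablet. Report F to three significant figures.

F = 0.269

Trapezoidal AUC_0→4.75 (IV):
  [0→0.25]: (49.00+46.94)/2 × 0.25 = 11.9925
  [0.25→1.75]: (46.94+36.27)/2 × 1.5 = 62.4075
  [1.75→4.75]: (36.27+21.65)/2 × 3 = 86.88
  Sum = 161.28 mcg/mL·hr
IV tail: 21.65/0.172 = 125.872; AUC_iv,0→∞ = 161.28 + 125.872 = 287.152 mcg/mL·hr
Trapezoidal AUC_0→5.25 (oral tablet):
  [0→0.25]: (0.00+6.03)/2 × 0.25 = 0.75375
  [0.25→4.25]: (6.03+17.78)/2 × 4 = 47.62
  [4.25→4.5]: (17.78+17.18)/2 × 0.25 = 4.37
  [4.5→4.75]: (17.18+16.57)/2 × 0.25 = 4.21875
  [4.75→5]: (16.57+15.96)/2 × 0.25 = 4.06625
  [5→5.25]: (15.96+15.37)/2 × 0.25 = 3.91625
  Sum = 64.945 mcg/mL·hr
oral tablet tail: 15.37/0.172 = 89.360; AUC_ev,0→∞ = 64.945 + 89.360 = 154.305 mcg/mL·hr
F = (AUC_ev/D_ev)/(AUC_iv/D_iv) = (154.305/200)/(287.152/100) = 0.771525/2.87152 = 0.2687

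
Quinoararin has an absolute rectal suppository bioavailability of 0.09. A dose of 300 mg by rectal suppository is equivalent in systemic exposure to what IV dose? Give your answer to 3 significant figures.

D_iv = 27.0 mg

Systemic exposure from an extravascular dose = F × D_ev, so the equivalent IV dose is F × D_ev.
D_iv = F × D_ev = 0.09 × 300 = 27 mg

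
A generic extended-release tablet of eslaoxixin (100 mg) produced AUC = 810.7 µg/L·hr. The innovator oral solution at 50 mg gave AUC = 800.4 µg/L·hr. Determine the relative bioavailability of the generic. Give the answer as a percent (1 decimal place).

F_rel = (AUC_test/D_test) / (AUC_ref/D_ref)
      = (810.7/100) / (800.4/50)
      = 8.107 / 16.008 = 0.5064 = 50.64%

F_rel = 50.6%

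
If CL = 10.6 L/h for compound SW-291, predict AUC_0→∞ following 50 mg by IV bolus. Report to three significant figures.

AUC = 4.72 mg/L·h

AUC_0→∞ = Dose_iv / CL
        = 50 / 10.6 = 4.71698 mg/L·h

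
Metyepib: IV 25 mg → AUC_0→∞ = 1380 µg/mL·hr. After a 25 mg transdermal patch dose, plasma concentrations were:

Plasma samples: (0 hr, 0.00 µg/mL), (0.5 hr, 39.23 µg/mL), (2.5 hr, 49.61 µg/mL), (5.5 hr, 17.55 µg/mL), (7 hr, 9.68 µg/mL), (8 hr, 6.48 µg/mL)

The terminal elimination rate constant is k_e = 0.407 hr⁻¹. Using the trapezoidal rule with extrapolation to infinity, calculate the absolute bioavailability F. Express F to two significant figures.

Trapezoidal AUC_0→8 (transdermal patch):
  [0→0.5]: (0.00+39.23)/2 × 0.5 = 9.8075
  [0.5→2.5]: (39.23+49.61)/2 × 2 = 88.84
  [2.5→5.5]: (49.61+17.55)/2 × 3 = 100.74
  [5.5→7]: (17.55+9.68)/2 × 1.5 = 20.4225
  [7→8]: (9.68+6.48)/2 × 1 = 8.08
  Sum = 227.89 µg/mL·hr
Tail: C_last/k_e = 6.48/0.407 = 15.921
AUC_0→∞ (transdermal patch) = 227.89 + 15.921 = 243.811 µg/mL·hr
F = (AUC_ev/D_ev)/(AUC_iv/D_iv) = (243.811/25)/(1380/25) = 9.75244/55.2 = 0.1767

F = 0.18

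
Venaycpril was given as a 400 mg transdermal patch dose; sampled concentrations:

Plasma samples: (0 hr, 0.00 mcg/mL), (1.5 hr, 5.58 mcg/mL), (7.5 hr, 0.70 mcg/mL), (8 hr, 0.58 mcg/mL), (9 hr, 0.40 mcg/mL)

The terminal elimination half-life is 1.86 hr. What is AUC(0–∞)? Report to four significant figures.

AUC = 24.91 mcg/mL·hr

Trapezoidal AUC_0→9:
  [0→1.5]: (0.00+5.58)/2 × 1.5 = 4.185
  [1.5→7.5]: (5.58+0.70)/2 × 6 = 18.84
  [7.5→8]: (0.70+0.58)/2 × 0.5 = 0.32
  [8→9]: (0.58+0.40)/2 × 1 = 0.49
  Sum = 23.835 mcg/mL·hr
k_e = ln2 / t½ = 0.693147 / 1.86 = 0.3727 hr^-1
Extrapolated tail: C_last / k_e = 0.40 / 0.3727 = 1.073
AUC_0→∞ = 23.835 + 1.073 = 24.908 mcg/mL·hr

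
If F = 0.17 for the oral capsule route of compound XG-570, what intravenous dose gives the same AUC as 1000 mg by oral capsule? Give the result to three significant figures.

D_iv = 170 mg

Systemic exposure from an extravascular dose = F × D_ev, so the equivalent IV dose is F × D_ev.
D_iv = F × D_ev = 0.17 × 1000 = 170 mg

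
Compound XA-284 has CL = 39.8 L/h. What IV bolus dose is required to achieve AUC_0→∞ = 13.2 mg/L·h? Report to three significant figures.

Dose_iv = CL × AUC_0→∞
     = 39.8 × 13.2 = 525.36 mg

Dose = 525 mg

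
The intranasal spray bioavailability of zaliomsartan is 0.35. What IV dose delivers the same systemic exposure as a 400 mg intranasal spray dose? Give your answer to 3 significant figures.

Systemic exposure from an extravascular dose = F × D_ev, so the equivalent IV dose is F × D_ev.
D_iv = F × D_ev = 0.35 × 400 = 140 mg

D_iv = 140 mg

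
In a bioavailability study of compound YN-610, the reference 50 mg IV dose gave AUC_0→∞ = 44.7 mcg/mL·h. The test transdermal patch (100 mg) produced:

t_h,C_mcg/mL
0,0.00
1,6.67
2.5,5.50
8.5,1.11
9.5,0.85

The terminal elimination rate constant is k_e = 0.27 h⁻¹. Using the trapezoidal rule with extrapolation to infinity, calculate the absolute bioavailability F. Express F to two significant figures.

F = 0.41

Trapezoidal AUC_0→9.5 (transdermal patch):
  [0→1]: (0.00+6.67)/2 × 1 = 3.335
  [1→2.5]: (6.67+5.50)/2 × 1.5 = 9.1275
  [2.5→8.5]: (5.50+1.11)/2 × 6 = 19.83
  [8.5→9.5]: (1.11+0.85)/2 × 1 = 0.98
  Sum = 33.2725 mcg/mL·h
Tail: C_last/k_e = 0.85/0.27 = 3.148
AUC_0→∞ (transdermal patch) = 33.2725 + 3.148 = 36.4205 mcg/mL·h
F = (AUC_ev/D_ev)/(AUC_iv/D_iv) = (36.4205/100)/(44.7/50) = 0.364205/0.894 = 0.4074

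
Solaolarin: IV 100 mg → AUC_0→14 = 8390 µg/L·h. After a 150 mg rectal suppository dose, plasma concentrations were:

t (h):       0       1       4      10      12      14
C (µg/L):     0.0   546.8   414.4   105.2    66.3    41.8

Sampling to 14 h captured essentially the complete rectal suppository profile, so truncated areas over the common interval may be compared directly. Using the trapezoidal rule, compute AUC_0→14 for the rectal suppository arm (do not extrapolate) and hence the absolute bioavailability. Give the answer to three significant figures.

F = 0.282

Trapezoidal AUC_0→14 (rectal suppository):
  [0→1]: (0.0+546.8)/2 × 1 = 273.4
  [1→4]: (546.8+414.4)/2 × 3 = 1441.8
  [4→10]: (414.4+105.2)/2 × 6 = 1558.8
  [10→12]: (105.2+66.3)/2 × 2 = 171.5
  [12→14]: (66.3+41.8)/2 × 2 = 108.1
  Sum = 3553.6 µg/L·h
F = (AUC_ev/D_ev)/(AUC_iv/D_iv) = (3553.6/150)/(8390/100) = 23.6907/83.9 = 0.2824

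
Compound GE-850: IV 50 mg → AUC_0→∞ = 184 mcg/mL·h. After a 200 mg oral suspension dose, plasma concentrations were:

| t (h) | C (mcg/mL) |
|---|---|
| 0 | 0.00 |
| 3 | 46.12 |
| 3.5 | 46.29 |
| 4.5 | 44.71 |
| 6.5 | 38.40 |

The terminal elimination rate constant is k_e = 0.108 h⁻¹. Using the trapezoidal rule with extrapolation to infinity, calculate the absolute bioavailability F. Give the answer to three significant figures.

Trapezoidal AUC_0→6.5 (oral suspension):
  [0→3]: (0.00+46.12)/2 × 3 = 69.18
  [3→3.5]: (46.12+46.29)/2 × 0.5 = 23.1025
  [3.5→4.5]: (46.29+44.71)/2 × 1 = 45.5
  [4.5→6.5]: (44.71+38.40)/2 × 2 = 83.11
  Sum = 220.8925 mcg/mL·h
Tail: C_last/k_e = 38.40/0.108 = 355.556
AUC_0→∞ (oral suspension) = 220.8925 + 355.556 = 576.4485 mcg/mL·h
F = (AUC_ev/D_ev)/(AUC_iv/D_iv) = (576.4485/200)/(184/50) = 2.8822425/3.68 = 0.7832

F = 0.783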